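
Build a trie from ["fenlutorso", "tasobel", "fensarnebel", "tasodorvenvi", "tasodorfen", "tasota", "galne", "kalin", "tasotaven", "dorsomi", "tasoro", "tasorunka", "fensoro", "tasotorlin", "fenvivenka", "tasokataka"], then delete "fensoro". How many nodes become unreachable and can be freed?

Walk "fensoro" from the leaf back toward the root, removing each node that no remaining word uses.
The suffix "oro" (3 nodes) is used only by "fensoro"; the node for "fens" still has the child "a", so pruning stops there.
Nodes removed: 3

3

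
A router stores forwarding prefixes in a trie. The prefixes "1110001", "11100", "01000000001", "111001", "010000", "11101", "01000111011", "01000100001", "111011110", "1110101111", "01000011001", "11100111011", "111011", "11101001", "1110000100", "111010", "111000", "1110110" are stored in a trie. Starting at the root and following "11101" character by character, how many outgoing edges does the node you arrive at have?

Follow the path "11101" to its node, then look at its outgoing edges.
Distinct next characters after "11101": 0, 1.
That node has 2 child edges.

2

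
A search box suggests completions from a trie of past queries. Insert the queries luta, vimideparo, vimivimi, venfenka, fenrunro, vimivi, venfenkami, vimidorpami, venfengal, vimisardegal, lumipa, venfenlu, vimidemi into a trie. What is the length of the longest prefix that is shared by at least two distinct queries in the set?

8

Equivalently: take the maximum, over all pairs, of their longest common prefix length.
e.g. "venfenka" and "venfenkami" share the prefix "venfenka" of length 8; no pair shares a longer one.
Longest shared-prefix length: 8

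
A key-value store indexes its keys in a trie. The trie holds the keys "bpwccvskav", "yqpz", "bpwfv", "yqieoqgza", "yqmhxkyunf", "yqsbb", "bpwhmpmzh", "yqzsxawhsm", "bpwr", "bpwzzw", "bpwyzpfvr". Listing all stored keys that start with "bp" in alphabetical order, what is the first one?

bpwccvskav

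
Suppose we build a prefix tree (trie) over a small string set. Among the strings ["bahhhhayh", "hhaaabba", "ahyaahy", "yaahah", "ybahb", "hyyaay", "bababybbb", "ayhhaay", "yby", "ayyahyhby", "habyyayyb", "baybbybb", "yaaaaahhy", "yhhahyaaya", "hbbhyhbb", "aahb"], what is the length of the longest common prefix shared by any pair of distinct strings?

3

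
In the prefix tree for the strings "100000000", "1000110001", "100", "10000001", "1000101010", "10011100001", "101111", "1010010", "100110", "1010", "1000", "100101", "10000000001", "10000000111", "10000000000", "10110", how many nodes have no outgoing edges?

12

Leaves are exactly the stored words that no other stored word extends.
Those words: "10000000000", "10000000001", "10000000111", "10000001", "1000101010", "1000110001", "100101", "100110", "10011100001", "1010010", "10110", "101111"
Leaf count: 12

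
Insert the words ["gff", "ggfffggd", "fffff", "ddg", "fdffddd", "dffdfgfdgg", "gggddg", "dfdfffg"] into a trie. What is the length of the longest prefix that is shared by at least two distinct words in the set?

The deepest shared node is where two words last agree before diverging.
"dfdfffg" and "dffdfgfdgg" agree on "df" (2 characters) before diverging; nothing deeper is shared.
Longest shared-prefix length: 2

2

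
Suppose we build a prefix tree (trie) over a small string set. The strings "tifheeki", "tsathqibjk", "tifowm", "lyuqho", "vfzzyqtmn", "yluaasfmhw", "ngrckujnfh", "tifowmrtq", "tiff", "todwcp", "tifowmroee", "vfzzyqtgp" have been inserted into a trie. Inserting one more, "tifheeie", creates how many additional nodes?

2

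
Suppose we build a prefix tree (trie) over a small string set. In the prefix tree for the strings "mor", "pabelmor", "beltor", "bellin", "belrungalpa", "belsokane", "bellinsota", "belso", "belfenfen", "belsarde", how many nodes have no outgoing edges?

Leaves are exactly the stored words that no other stored word extends.
Those words: "belfenfen", "bellinsota", "belrungalpa", "belsarde", "belsokane", "beltor", "mor", "pabelmor"
Leaf count: 8

8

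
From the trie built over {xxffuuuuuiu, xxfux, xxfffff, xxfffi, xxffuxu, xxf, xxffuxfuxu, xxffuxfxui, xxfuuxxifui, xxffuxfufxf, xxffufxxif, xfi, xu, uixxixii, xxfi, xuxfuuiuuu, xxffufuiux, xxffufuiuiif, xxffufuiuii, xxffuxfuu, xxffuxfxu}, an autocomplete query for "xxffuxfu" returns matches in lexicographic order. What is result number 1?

xxffuxfufxf

DFS of the "xxffuxfu" subtree visits, in order: "xxffuxfufxf", "xxffuxfuu", "xxffuxfuxu"
Position 1: xxffuxfufxf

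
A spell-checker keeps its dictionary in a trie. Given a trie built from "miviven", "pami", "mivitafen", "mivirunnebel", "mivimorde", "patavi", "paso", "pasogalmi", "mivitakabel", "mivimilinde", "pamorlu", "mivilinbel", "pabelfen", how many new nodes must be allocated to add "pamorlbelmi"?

5

The longest prefix of "pamorlbelmi" already in the trie is "pamorl" (length 6).
Each of the 5 remaining characters creates one node.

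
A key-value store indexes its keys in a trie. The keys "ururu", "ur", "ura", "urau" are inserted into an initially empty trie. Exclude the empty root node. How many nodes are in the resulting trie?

7

Trie structure (* marks end of a word):
(root)
└─ u
   └─ r *
      ├─ a *
      │  └─ u *
      └─ u
         └─ r
            └─ u *
Counting every labelled node above: 7.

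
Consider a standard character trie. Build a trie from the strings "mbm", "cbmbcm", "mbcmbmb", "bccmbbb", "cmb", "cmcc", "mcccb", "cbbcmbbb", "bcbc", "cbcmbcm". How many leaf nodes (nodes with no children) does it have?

Leaves are exactly the stored words that no other stored word extends.
Those words: "bcbc", "bccmbbb", "cbbcmbbb", "cbcmbcm", "cbmbcm", "cmb", "cmcc", "mbcmbmb", "mbm", "mcccb"
Leaf count: 10

10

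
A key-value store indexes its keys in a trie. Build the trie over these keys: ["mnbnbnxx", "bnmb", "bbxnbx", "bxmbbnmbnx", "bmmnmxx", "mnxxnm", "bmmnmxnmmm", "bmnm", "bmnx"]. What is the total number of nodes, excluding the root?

43

Insert word by word; a character creates a node only if that edge doesn't already exist:
  "mnbnbnxx" → 8 new (m, n, b, n, b, n, x, x)
  "bnmb" → 4 new (b, n, m, b)
  "bbxnbx" → prefix "b" already present; 5 new (b, x, n, b, x)
  "bxmbbnmbnx" → prefix "b" already present; 9 new (x, m, b, b, n, m, b, n, x)
  "bmmnmxx" → prefix "b" already present; 6 new (m, m, n, m, x, x)
  "mnxxnm" → prefix "mn" already present; 4 new (x, x, n, m)
  "bmmnmxnmmm" → prefix "bmmnmx" already present; 4 new (n, m, m, m)
  "bmnm" → prefix "bm" already present; 2 new (n, m)
  "bmnx" → prefix "bmn" already present; 1 new (x)
Total nodes = 8 + 4 + 5 + 9 + 6 + 4 + 4 + 2 + 1 = 43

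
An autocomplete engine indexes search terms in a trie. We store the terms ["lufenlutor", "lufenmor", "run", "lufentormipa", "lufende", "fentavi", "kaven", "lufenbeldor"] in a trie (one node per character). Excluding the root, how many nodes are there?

Count nodes per top-level branch (shared prefixes stored once):
  'f'-branch (fentavi): 7 nodes
  'k'-branch (kaven): 5 nodes
  'l'-branch (lufenbeldor, lufende, lufenlutor, lufenmor, lufentormipa): 28 nodes
  'r'-branch (run): 3 nodes
Sum: 43

43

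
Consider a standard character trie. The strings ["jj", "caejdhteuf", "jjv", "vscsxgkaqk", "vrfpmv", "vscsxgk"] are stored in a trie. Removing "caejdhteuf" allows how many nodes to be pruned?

10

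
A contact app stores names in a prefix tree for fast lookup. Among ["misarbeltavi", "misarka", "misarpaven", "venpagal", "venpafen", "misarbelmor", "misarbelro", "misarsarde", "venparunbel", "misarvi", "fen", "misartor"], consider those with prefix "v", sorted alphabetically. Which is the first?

Words with prefix "v", in lexicographic order: "venpafen", "venpagal", "venparunbel"
The 1st is venpafen.

venpafen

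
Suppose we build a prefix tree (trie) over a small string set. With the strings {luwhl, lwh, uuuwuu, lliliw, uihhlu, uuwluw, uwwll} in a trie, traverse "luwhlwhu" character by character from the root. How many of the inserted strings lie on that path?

1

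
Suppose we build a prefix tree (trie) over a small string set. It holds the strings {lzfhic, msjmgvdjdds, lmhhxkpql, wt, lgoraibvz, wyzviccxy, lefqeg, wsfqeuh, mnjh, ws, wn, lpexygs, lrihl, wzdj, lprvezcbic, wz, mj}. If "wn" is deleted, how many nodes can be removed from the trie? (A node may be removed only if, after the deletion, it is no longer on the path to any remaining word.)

A node on "wn"'s path can go only if nothing else ends at it or branches off below it.
The suffix "n" (1 node) is used only by "wn"; the node for "w" still has the child "t", so pruning stops there.
Nodes removed: 1

1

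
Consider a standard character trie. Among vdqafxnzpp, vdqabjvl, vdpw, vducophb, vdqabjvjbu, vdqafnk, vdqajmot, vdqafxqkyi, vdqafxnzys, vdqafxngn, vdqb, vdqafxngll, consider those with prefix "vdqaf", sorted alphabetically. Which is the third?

vdqafxngn

DFS of the "vdqaf" subtree visits, in order: "vdqafnk", "vdqafxngll", "vdqafxngn", "vdqafxnzpp", "vdqafxnzys", "vdqafxqkyi"
The 3rd is vdqafxngn.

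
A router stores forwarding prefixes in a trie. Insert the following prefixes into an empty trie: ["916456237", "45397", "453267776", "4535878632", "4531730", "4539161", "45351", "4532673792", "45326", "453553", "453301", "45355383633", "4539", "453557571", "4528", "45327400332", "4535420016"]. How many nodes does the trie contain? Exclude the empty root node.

68

For each word, the new-node count is its length minus the longest prefix already in the trie:
  "916456237" → 9 new (9, 1, 6, 4, 5, 6, 2, 3, 7)
  "45397" → 5 new (4, 5, 3, 9, 7)
  "453267776" → prefix "453" already present; 6 new (2, 6, 7, 7, 7, 6)
  "4535878632" → prefix "453" already present; 7 new (5, 8, 7, 8, 6, 3, 2)
  "4531730" → prefix "453" already present; 4 new (1, 7, 3, 0)
  "4539161" → prefix "4539" already present; 3 new (1, 6, 1)
  "45351" → prefix "4535" already present; 1 new (1)
  "4532673792" → prefix "453267" already present; 4 new (3, 7, 9, 2)
  "45326" → prefix "45326" already present; 0 new (none)
  "453553" → prefix "4535" already present; 2 new (5, 3)
  "453301" → prefix "453" already present; 3 new (3, 0, 1)
  "45355383633" → prefix "453553" already present; 5 new (8, 3, 6, 3, 3)
  "4539" → prefix "4539" already present; 0 new (none)
  "453557571" → prefix "45355" already present; 4 new (7, 5, 7, 1)
  "4528" → prefix "45" already present; 2 new (2, 8)
  "45327400332" → prefix "4532" already present; 7 new (7, 4, 0, 0, 3, 3, 2)
  "4535420016" → prefix "4535" already present; 6 new (4, 2, 0, 0, 1, 6)
Total nodes = 9 + 5 + 6 + 7 + 4 + 3 + 1 + 4 + 0 + 2 + 3 + 5 + 0 + 4 + 2 + 7 + 6 = 68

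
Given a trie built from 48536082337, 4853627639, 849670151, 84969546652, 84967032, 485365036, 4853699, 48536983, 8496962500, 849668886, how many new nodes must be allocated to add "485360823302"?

The longest prefix of "485360823302" already in the trie is "4853608233" (length 10).
New nodes needed: |"485360823302"| − 10 = 12 − 10 = 2.

2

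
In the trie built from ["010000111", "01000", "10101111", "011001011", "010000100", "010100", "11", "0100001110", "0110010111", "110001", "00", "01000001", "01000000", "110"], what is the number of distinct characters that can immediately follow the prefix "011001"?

Walk "011001" from the root, arriving at one node.
Characters that immediately follow "011001" among the stored strings: {0}.
That node has 1 child edge.

1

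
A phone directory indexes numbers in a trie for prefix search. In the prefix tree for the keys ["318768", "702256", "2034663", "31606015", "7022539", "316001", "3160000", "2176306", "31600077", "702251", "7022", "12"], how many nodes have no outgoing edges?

11

Leaves are exactly the stored words that no other stored word extends.
Those words: "12", "2034663", "2176306", "3160000", "31600077", "316001", "31606015", "318768", "702251", "7022539", "702256"
Leaf count: 11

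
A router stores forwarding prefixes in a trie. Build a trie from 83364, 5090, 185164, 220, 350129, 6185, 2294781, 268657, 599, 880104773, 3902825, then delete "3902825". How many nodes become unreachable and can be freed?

Walk "3902825" from the leaf back toward the root, removing each node that no remaining word uses.
The suffix "902825" (6 nodes) is used only by "3902825"; the node for "3" still has the child "5", so pruning stops there.
Nodes removed: 6

6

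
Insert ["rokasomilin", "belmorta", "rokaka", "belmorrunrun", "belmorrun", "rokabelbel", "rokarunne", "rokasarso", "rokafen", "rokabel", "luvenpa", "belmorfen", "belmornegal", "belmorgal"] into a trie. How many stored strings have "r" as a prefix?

Traverse to the node for "r", then collect every word in that subtree.
Words under "r": rokabel, rokabelbel, rokafen, rokaka, rokarunne, rokasarso, rokasomilin
Count: 7

7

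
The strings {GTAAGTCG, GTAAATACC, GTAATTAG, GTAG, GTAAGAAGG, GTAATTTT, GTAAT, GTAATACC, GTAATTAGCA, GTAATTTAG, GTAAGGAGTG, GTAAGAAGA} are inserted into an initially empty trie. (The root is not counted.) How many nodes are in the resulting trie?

37

For each word, the new-node count is its length minus the longest prefix already in the trie:
  "GTAAGTCG" → 8 new (G, T, A, A, G, T, C, G)
  "GTAAATACC" → prefix "GTAA" already present; 5 new (A, T, A, C, C)
  "GTAATTAG" → prefix "GTAA" already present; 4 new (T, T, A, G)
  "GTAG" → prefix "GTA" already present; 1 new (G)
  "GTAAGAAGG" → prefix "GTAAG" already present; 4 new (A, A, G, G)
  "GTAATTTT" → prefix "GTAATT" already present; 2 new (T, T)
  "GTAAT" → prefix "GTAAT" already present; 0 new (none)
  "GTAATACC" → prefix "GTAAT" already present; 3 new (A, C, C)
  "GTAATTAGCA" → prefix "GTAATTAG" already present; 2 new (C, A)
  "GTAATTTAG" → prefix "GTAATTT" already present; 2 new (A, G)
  "GTAAGGAGTG" → prefix "GTAAG" already present; 5 new (G, A, G, T, G)
  "GTAAGAAGA" → prefix "GTAAGAAG" already present; 1 new (A)
Total nodes = 8 + 5 + 4 + 1 + 4 + 2 + 0 + 3 + 2 + 2 + 5 + 1 = 37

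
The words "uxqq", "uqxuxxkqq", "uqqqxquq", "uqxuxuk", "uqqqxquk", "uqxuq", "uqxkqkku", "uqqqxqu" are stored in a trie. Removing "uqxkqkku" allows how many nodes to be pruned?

5

A node on "uqxkqkku"'s path can go only if nothing else ends at it or branches off below it.
The suffix "kqkku" (5 nodes) is used only by "uqxkqkku"; the node for "uqx" still has the child "u", so pruning stops there.
Nodes removed: 5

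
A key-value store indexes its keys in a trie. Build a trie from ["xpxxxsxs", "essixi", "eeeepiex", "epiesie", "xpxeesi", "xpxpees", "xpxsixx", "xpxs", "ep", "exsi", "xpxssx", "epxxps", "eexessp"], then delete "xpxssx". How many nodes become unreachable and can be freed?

2

A node on "xpxssx"'s path can go only if nothing else ends at it or branches off below it.
The suffix "sx" (2 nodes) is used only by "xpxssx"; the node for "xpxs" still has the child "i", so pruning stops there.
Nodes removed: 2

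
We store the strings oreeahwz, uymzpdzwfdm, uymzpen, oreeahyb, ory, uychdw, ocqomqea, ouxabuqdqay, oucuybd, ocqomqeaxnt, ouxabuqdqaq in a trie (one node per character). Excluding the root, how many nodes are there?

54

Trace insertions, counting only characters that open a new branch:
  "oreeahwz" → 8 new (o, r, e, e, a, h, w, z)
  "uymzpdzwfdm" → 11 new (u, y, m, z, p, d, z, w, f, d, m)
  "uymzpen" → prefix "uymzp" already present; 2 new (e, n)
  "oreeahyb" → prefix "oreeah" already present; 2 new (y, b)
  "ory" → prefix "or" already present; 1 new (y)
  "uychdw" → prefix "uy" already present; 4 new (c, h, d, w)
  "ocqomqea" → prefix "o" already present; 7 new (c, q, o, m, q, e, a)
  "ouxabuqdqay" → prefix "o" already present; 10 new (u, x, a, b, u, q, d, q, a, y)
  "oucuybd" → prefix "ou" already present; 5 new (c, u, y, b, d)
  "ocqomqeaxnt" → prefix "ocqomqea" already present; 3 new (x, n, t)
  "ouxabuqdqaq" → prefix "ouxabuqdqa" already present; 1 new (q)
Total nodes = 8 + 11 + 2 + 2 + 1 + 4 + 7 + 10 + 5 + 3 + 1 = 54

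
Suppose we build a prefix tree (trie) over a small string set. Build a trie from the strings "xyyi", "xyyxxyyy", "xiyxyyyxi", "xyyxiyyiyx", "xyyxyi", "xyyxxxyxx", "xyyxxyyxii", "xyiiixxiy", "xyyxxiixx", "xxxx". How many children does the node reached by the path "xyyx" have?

Walk "xyyx" from the root, arriving at one node.
Characters that immediately follow "xyyx" among the stored strings: {i, x, y}.
That node has 3 child edges.

3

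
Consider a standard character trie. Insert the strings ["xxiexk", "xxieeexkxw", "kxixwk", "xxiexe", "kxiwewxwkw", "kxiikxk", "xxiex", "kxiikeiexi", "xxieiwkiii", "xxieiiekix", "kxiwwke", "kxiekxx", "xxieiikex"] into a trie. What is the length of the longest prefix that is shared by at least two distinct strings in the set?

6

Equivalently: take the maximum, over all pairs, of their longest common prefix length.
"xxieiiekix" and "xxieiikex" agree on "xxieii" (6 characters) before diverging; nothing deeper is shared.
Longest shared-prefix length: 6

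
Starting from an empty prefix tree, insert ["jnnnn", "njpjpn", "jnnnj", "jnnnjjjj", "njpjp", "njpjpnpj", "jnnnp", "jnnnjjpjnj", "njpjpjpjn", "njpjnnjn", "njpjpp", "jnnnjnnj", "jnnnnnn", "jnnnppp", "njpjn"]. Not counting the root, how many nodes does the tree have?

38

Trie structure (* marks end of a word):
(root)
├─ j
│  └─ n
│     └─ n
│        └─ n
│           ├─ j *
│           │  ├─ j
│           │  │  ├─ j
│           │  │  │  └─ j *
│           │  │  └─ p
│           │  │     └─ j
│           │  │        └─ n
│           │  │           └─ j *
│           │  └─ n
│           │     └─ n
│           │        └─ j *
│           ├─ n *
│           │  └─ n
│           │     └─ n *
│           └─ p *
│              └─ p
│                 └─ p *
└─ n
   └─ j
      └─ p
         └─ j
            ├─ n *
            │  └─ n
            │     └─ j
            │        └─ n *
            └─ p *
               ├─ j
               │  └─ p
               │     └─ j
               │        └─ n *
               ├─ n *
               │  └─ p
               │     └─ j *
               └─ p *
Counting every labelled node above: 38.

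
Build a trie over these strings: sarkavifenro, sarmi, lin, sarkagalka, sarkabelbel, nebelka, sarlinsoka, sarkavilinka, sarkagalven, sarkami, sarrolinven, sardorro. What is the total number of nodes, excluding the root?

65

Insert word by word; a character creates a node only if that edge doesn't already exist:
  "sarkavifenro" → 12 new (s, a, r, k, a, v, i, f, e, n, r, o)
  "sarmi" → prefix "sar" already present; 2 new (m, i)
  "lin" → 3 new (l, i, n)
  "sarkagalka" → prefix "sarka" already present; 5 new (g, a, l, k, a)
  "sarkabelbel" → prefix "sarka" already present; 6 new (b, e, l, b, e, l)
  "nebelka" → 7 new (n, e, b, e, l, k, a)
  "sarlinsoka" → prefix "sar" already present; 7 new (l, i, n, s, o, k, a)
  "sarkavilinka" → prefix "sarkavi" already present; 5 new (l, i, n, k, a)
  "sarkagalven" → prefix "sarkagal" already present; 3 new (v, e, n)
  "sarkami" → prefix "sarka" already present; 2 new (m, i)
  "sarrolinven" → prefix "sar" already present; 8 new (r, o, l, i, n, v, e, n)
  "sardorro" → prefix "sar" already present; 5 new (d, o, r, r, o)
Total nodes = 12 + 2 + 3 + 5 + 6 + 7 + 7 + 5 + 3 + 2 + 8 + 5 = 65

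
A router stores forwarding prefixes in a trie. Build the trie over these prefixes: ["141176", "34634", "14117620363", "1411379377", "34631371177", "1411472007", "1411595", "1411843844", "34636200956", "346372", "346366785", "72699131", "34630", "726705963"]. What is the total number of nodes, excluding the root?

72

For each word, the new-node count is its length minus the longest prefix already in the trie:
  "141176" → 6 new (1, 4, 1, 1, 7, 6)
  "34634" → 5 new (3, 4, 6, 3, 4)
  "14117620363" → prefix "141176" already present; 5 new (2, 0, 3, 6, 3)
  "1411379377" → prefix "1411" already present; 6 new (3, 7, 9, 3, 7, 7)
  "34631371177" → prefix "3463" already present; 7 new (1, 3, 7, 1, 1, 7, 7)
  "1411472007" → prefix "1411" already present; 6 new (4, 7, 2, 0, 0, 7)
  "1411595" → prefix "1411" already present; 3 new (5, 9, 5)
  "1411843844" → prefix "1411" already present; 6 new (8, 4, 3, 8, 4, 4)
  "34636200956" → prefix "3463" already present; 7 new (6, 2, 0, 0, 9, 5, 6)
  "346372" → prefix "3463" already present; 2 new (7, 2)
  "346366785" → prefix "34636" already present; 4 new (6, 7, 8, 5)
  "72699131" → 8 new (7, 2, 6, 9, 9, 1, 3, 1)
  "34630" → prefix "3463" already present; 1 new (0)
  "726705963" → prefix "726" already present; 6 new (7, 0, 5, 9, 6, 3)
Total nodes = 6 + 5 + 5 + 6 + 7 + 6 + 3 + 6 + 7 + 2 + 4 + 8 + 1 + 6 = 72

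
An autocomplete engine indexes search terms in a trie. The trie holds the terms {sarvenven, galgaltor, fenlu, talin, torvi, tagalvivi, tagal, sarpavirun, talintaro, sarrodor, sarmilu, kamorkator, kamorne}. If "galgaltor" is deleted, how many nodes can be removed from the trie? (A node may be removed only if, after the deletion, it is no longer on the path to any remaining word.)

9

Walk "galgaltor" from the leaf back toward the root, removing each node that no remaining word uses.
No other word shares any prefix with "galgaltor", so all 9 of its nodes go.
Nodes removed: 9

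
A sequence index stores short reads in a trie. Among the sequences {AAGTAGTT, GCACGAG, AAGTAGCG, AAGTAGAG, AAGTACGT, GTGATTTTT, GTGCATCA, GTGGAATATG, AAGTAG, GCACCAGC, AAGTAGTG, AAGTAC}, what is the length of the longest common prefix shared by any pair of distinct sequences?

7

Equivalently: take the maximum, over all pairs, of their longest common prefix length.
"AAGTAGTG" and "AAGTAGTT" agree on "AAGTAGT" (7 characters) before diverging; nothing deeper is shared.
Longest shared-prefix length: 7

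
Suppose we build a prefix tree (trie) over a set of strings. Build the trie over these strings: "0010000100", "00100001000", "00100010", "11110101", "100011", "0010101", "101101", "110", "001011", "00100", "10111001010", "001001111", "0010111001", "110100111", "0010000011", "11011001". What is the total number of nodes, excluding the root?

Insert word by word; a character creates a node only if that edge doesn't already exist:
  "0010000100" → 10 new (0, 0, 1, 0, 0, 0, 0, 1, 0, 0)
  "00100001000" → prefix "0010000100" already present; 1 new (0)
  "00100010" → prefix "001000" already present; 2 new (1, 0)
  "11110101" → 8 new (1, 1, 1, 1, 0, 1, 0, 1)
  "100011" → prefix "1" already present; 5 new (0, 0, 0, 1, 1)
  "0010101" → prefix "0010" already present; 3 new (1, 0, 1)
  "101101" → prefix "10" already present; 4 new (1, 1, 0, 1)
  "110" → prefix "11" already present; 1 new (0)
  "001011" → prefix "00101" already present; 1 new (1)
  "00100" → prefix "00100" already present; 0 new (none)
  "10111001010" → prefix "1011" already present; 7 new (1, 0, 0, 1, 0, 1, 0)
  "001001111" → prefix "00100" already present; 4 new (1, 1, 1, 1)
  "0010111001" → prefix "001011" already present; 4 new (1, 0, 0, 1)
  "110100111" → prefix "110" already present; 6 new (1, 0, 0, 1, 1, 1)
  "0010000011" → prefix "0010000" already present; 3 new (0, 1, 1)
  "11011001" → prefix "1101" already present; 4 new (1, 0, 0, 1)
Total nodes = 10 + 1 + 2 + 8 + 5 + 3 + 4 + 1 + 1 + 0 + 7 + 4 + 4 + 6 + 3 + 4 = 63

63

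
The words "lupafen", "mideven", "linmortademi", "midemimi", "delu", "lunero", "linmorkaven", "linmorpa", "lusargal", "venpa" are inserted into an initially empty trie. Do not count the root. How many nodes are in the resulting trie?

Insert word by word; a character creates a node only if that edge doesn't already exist:
  "lupafen" → 7 new (l, u, p, a, f, e, n)
  "mideven" → 7 new (m, i, d, e, v, e, n)
  "linmortademi" → prefix "l" already present; 11 new (i, n, m, o, r, t, a, d, e, m, i)
  "midemimi" → prefix "mide" already present; 4 new (m, i, m, i)
  "delu" → 4 new (d, e, l, u)
  "lunero" → prefix "lu" already present; 4 new (n, e, r, o)
  "linmorkaven" → prefix "linmor" already present; 5 new (k, a, v, e, n)
  "linmorpa" → prefix "linmor" already present; 2 new (p, a)
  "lusargal" → prefix "lu" already present; 6 new (s, a, r, g, a, l)
  "venpa" → 5 new (v, e, n, p, a)
Total nodes = 7 + 7 + 11 + 4 + 4 + 4 + 5 + 2 + 6 + 5 = 55

55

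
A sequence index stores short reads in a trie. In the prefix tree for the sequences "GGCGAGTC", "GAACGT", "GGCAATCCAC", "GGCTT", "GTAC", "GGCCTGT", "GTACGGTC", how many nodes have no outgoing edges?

A leaf is a node with no children — equivalently, the end of a word that is not a proper prefix of any other stored word.
Those words: "GAACGT", "GGCAATCCAC", "GGCCTGT", "GGCGAGTC", "GGCTT", "GTACGGTC"
Leaf count: 6

6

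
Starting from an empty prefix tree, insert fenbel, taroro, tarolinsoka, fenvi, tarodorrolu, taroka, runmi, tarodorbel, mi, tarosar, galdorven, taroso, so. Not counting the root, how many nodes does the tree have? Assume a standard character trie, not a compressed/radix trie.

55

Count nodes per top-level branch (shared prefixes stored once):
  'f'-branch (fenbel, fenvi): 8 nodes
  'g'-branch (galdorven): 9 nodes
  'm'-branch (mi): 2 nodes
  'r'-branch (runmi): 5 nodes
  's'-branch (so): 2 nodes
  't'-branch (tarodorbel, tarodorrolu, taroka, tarolinsoka, taroro, tarosar, taroso): 29 nodes
Sum: 55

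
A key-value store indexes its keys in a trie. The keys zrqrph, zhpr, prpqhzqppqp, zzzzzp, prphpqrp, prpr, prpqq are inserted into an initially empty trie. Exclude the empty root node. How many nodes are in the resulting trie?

For each word, the new-node count is its length minus the longest prefix already in the trie:
  "zrqrph" → 6 new (z, r, q, r, p, h)
  "zhpr" → prefix "z" already present; 3 new (h, p, r)
  "prpqhzqppqp" → 11 new (p, r, p, q, h, z, q, p, p, q, p)
  "zzzzzp" → prefix "z" already present; 5 new (z, z, z, z, p)
  "prphpqrp" → prefix "prp" already present; 5 new (h, p, q, r, p)
  "prpr" → prefix "prp" already present; 1 new (r)
  "prpqq" → prefix "prpq" already present; 1 new (q)
Total nodes = 6 + 3 + 11 + 5 + 5 + 1 + 1 = 32

32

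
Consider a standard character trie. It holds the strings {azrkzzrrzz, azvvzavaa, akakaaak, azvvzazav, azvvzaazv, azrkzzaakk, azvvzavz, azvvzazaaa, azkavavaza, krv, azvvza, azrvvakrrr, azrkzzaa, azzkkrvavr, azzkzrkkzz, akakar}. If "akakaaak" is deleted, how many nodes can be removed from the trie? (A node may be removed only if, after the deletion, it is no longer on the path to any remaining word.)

3

After clearing the end-marker at "akakaaak", prune upward until reaching a node still needed by another word.
The suffix "aak" (3 nodes) is used only by "akakaaak"; the node for "akaka" still has the child "r", so pruning stops there.
Nodes removed: 3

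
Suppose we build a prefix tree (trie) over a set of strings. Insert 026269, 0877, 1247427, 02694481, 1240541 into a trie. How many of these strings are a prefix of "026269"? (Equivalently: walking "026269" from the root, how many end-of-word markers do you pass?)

Traverse "026269" character by character; count nodes along the way that are marked as word ends.
Prefixes of the query that are stored words: "026269"
Count: 1

1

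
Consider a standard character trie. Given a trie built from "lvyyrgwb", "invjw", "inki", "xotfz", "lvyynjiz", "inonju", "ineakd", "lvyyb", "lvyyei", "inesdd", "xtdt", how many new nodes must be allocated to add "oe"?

Nothing in the trie begins with "o"; the whole of "oe" is new.
2 − 0 = 2 new nodes.

2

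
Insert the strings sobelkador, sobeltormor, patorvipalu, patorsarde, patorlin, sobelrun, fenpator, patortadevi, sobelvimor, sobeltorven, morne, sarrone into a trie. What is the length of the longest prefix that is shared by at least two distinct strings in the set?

8

The deepest shared node is where two words last agree before diverging.
"sobeltormor" and "sobeltorven" agree on "sobeltor" (8 characters) before diverging; nothing deeper is shared.
Longest shared-prefix length: 8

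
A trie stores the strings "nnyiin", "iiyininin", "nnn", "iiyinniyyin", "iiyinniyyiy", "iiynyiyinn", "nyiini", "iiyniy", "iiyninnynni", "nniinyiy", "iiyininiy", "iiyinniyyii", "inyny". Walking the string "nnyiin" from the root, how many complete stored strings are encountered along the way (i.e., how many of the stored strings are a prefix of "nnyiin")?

1

Check each prefix of "nnyiin" against the stored set — each match is an end-marker on the path.
Prefixes of the query that are stored words: "nnyiin"
Count: 1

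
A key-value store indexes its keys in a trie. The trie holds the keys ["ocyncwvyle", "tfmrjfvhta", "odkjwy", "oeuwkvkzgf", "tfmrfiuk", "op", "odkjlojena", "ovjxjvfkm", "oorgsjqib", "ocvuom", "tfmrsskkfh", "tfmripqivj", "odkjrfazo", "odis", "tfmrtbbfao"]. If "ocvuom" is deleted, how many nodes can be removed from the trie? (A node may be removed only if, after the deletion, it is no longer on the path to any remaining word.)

4

After clearing the end-marker at "ocvuom", prune upward until reaching a node still needed by another word.
The suffix "vuom" (4 nodes) is used only by "ocvuom"; the node for "oc" still has the child "y", so pruning stops there.
Nodes removed: 4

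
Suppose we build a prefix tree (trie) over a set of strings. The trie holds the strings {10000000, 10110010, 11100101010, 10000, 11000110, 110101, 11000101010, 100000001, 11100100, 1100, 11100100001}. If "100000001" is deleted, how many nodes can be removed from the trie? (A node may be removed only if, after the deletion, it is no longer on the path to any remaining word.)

Walk "100000001" from the leaf back toward the root, removing each node that no remaining word uses.
The suffix "1" (1 node) is used only by "100000001"; "10000000" is itself a stored word, so pruning stops there.
Nodes removed: 1

1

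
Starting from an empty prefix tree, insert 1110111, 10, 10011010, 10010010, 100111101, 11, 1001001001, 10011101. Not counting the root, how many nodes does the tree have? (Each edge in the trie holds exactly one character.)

Count nodes per top-level branch (shared prefixes stored once):
  '1'-branch (10, 10010010, 1001001001, 10011010, 10011101, 100111101, 11, 1110111): 26 nodes
Sum: 26

26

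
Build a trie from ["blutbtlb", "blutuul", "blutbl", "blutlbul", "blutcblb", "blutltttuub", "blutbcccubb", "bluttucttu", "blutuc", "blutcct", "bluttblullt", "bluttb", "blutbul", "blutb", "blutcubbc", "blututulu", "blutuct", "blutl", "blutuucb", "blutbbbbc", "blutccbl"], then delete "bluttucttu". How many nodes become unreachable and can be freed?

5

A node on "bluttucttu"'s path can go only if nothing else ends at it or branches off below it.
The suffix "ucttu" (5 nodes) is used only by "bluttucttu"; the node for "blutt" still has the child "b", so pruning stops there.
Nodes removed: 5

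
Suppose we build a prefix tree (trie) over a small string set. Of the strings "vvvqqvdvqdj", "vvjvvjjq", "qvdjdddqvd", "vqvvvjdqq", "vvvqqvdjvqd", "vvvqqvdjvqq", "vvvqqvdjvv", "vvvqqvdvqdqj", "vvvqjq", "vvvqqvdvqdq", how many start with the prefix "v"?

9

Filter for entries beginning with "v":
Words under "v": vqvvvjdqq, vvjvvjjq, vvvqjq, vvvqqvdjvqd, vvvqqvdjvqq, vvvqqvdjvv, vvvqqvdvqdj, vvvqqvdvqdq, vvvqqvdvqdqj
Count: 9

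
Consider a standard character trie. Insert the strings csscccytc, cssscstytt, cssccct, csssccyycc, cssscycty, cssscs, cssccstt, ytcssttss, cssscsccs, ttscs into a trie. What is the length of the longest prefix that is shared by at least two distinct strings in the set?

6

Look for the deepest trie node that still has at least two words in its subtree.
"cssccct" and "csscccytc" agree on "cssccc" (6 characters) before diverging; nothing deeper is shared.
Longest shared-prefix length: 6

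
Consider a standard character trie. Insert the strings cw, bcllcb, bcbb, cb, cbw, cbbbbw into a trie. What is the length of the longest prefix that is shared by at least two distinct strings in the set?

2

Look for the deepest trie node that still has at least two words in its subtree.
e.g. "bcbb" and "bcllcb" share the prefix "bc" of length 2; no pair shares a longer one.
Longest shared-prefix length: 2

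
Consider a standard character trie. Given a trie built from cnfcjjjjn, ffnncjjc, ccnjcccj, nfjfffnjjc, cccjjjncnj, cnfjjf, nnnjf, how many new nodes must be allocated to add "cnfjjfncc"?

3

The longest prefix of "cnfjjfncc" already in the trie is "cnfjjf" (length 6).
Each of the 3 remaining characters creates one node.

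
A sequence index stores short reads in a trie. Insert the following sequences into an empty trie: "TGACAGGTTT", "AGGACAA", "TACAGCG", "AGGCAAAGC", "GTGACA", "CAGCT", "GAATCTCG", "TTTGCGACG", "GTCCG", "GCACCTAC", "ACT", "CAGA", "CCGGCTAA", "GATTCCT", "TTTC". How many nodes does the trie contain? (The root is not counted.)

81

Trace insertions, counting only characters that open a new branch:
  "TGACAGGTTT" → 10 new (T, G, A, C, A, G, G, T, T, T)
  "AGGACAA" → 7 new (A, G, G, A, C, A, A)
  "TACAGCG" → prefix "T" already present; 6 new (A, C, A, G, C, G)
  "AGGCAAAGC" → prefix "AGG" already present; 6 new (C, A, A, A, G, C)
  "GTGACA" → 6 new (G, T, G, A, C, A)
  "CAGCT" → 5 new (C, A, G, C, T)
  "GAATCTCG" → prefix "G" already present; 7 new (A, A, T, C, T, C, G)
  "TTTGCGACG" → prefix "T" already present; 8 new (T, T, G, C, G, A, C, G)
  "GTCCG" → prefix "GT" already present; 3 new (C, C, G)
  "GCACCTAC" → prefix "G" already present; 7 new (C, A, C, C, T, A, C)
  "ACT" → prefix "A" already present; 2 new (C, T)
  "CAGA" → prefix "CAG" already present; 1 new (A)
  "CCGGCTAA" → prefix "C" already present; 7 new (C, G, G, C, T, A, A)
  "GATTCCT" → prefix "GA" already present; 5 new (T, T, C, C, T)
  "TTTC" → prefix "TTT" already present; 1 new (C)
Total nodes = 10 + 7 + 6 + 6 + 6 + 5 + 7 + 8 + 3 + 7 + 2 + 1 + 7 + 5 + 1 = 81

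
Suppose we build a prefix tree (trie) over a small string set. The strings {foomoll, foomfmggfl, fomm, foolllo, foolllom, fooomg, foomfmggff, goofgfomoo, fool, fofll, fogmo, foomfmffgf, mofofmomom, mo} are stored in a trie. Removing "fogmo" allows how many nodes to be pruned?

3

Walk "fogmo" from the leaf back toward the root, removing each node that no remaining word uses.
The suffix "gmo" (3 nodes) is used only by "fogmo"; the node for "fo" still has the child "o", so pruning stops there.
Nodes removed: 3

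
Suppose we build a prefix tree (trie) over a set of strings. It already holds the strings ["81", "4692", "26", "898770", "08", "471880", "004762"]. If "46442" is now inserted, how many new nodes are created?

3

"46" is already a path in the trie; the remaining "442" must be added.
Each of the 3 remaining characters creates one node.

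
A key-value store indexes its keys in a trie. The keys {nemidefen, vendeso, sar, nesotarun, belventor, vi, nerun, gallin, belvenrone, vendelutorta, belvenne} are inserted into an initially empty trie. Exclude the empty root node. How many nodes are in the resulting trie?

58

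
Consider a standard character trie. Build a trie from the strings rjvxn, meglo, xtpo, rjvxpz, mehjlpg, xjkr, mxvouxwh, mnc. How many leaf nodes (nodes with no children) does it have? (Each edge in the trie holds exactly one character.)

8

A leaf is a node with no children — equivalently, the end of a word that is not a proper prefix of any other stored word.
Those words: "meglo", "mehjlpg", "mnc", "mxvouxwh", "rjvxn", "rjvxpz", "xjkr", "xtpo"
Leaf count: 8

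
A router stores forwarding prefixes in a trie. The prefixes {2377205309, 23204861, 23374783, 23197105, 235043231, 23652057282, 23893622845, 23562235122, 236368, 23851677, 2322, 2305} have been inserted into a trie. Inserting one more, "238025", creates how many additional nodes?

The longest prefix of "238025" already in the trie is "238" (length 3).
So 6 − 3 = 3 new nodes.

3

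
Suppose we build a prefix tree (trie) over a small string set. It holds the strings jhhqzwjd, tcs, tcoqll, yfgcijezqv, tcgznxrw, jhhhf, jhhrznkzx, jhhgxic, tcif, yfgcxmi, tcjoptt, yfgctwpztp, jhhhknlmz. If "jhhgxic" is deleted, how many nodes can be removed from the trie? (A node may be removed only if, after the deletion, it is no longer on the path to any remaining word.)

4

A node on "jhhgxic"'s path can go only if nothing else ends at it or branches off below it.
The suffix "gxic" (4 nodes) is used only by "jhhgxic"; the node for "jhh" still has the child "q", so pruning stops there.
Nodes removed: 4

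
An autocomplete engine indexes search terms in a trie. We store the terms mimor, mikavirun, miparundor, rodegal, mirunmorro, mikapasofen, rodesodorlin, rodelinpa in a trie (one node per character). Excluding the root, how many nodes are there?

55

Count nodes per top-level branch (shared prefixes stored once):
  'm'-branch (mikapasofen, mikavirun, mimor, miparundor, mirunmorro): 35 nodes
  'r'-branch (rodegal, rodelinpa, rodesodorlin): 20 nodes
Sum: 55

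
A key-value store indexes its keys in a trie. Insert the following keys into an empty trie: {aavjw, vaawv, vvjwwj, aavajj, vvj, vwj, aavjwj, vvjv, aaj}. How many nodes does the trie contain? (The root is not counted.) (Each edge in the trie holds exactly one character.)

23

Count nodes per top-level branch (shared prefixes stored once):
  'a'-branch (aaj, aavajj, aavjw, aavjwj): 10 nodes
  'v'-branch (vaawv, vvj, vvjv, vvjwwj, vwj): 13 nodes
Sum: 23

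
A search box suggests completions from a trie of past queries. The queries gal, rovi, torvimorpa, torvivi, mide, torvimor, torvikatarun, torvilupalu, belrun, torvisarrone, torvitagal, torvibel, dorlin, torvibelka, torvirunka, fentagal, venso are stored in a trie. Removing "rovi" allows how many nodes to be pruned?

4

After clearing the end-marker at "rovi", prune upward until reaching a node still needed by another word.
No other word shares any prefix with "rovi", so all 4 of its nodes go.
Nodes removed: 4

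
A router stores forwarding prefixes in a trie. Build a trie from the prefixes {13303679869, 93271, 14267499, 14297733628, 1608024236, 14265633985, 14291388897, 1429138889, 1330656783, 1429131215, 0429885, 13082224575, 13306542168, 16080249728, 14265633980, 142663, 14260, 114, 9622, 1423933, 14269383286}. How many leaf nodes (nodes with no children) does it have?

20

Leaves are exactly the stored words that no other stored word extends.
Those words: "0429885", "114", "13082224575", "13303679869", "13306542168", "1330656783", "1423933", "14260", "14265633980", "14265633985", "142663", "14267499", "14269383286", "1429131215", "14291388897", "14297733628", "1608024236", "16080249728", "93271", "9622"
Leaf count: 20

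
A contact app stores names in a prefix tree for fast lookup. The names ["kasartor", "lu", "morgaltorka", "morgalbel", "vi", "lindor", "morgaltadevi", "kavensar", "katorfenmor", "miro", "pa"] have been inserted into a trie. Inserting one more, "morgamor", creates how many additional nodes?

3

The longest prefix of "morgamor" already in the trie is "morga" (length 5).
So 8 − 5 = 3 new nodes.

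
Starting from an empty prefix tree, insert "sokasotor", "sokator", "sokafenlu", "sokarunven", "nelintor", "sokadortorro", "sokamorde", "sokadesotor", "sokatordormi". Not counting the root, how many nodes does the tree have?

Trace insertions, counting only characters that open a new branch:
  "sokasotor" → 9 new (s, o, k, a, s, o, t, o, r)
  "sokator" → prefix "soka" already present; 3 new (t, o, r)
  "sokafenlu" → prefix "soka" already present; 5 new (f, e, n, l, u)
  "sokarunven" → prefix "soka" already present; 6 new (r, u, n, v, e, n)
  "nelintor" → 8 new (n, e, l, i, n, t, o, r)
  "sokadortorro" → prefix "soka" already present; 8 new (d, o, r, t, o, r, r, o)
  "sokamorde" → prefix "soka" already present; 5 new (m, o, r, d, e)
  "sokadesotor" → prefix "sokad" already present; 6 new (e, s, o, t, o, r)
  "sokatordormi" → prefix "sokator" already present; 5 new (d, o, r, m, i)
Total nodes = 9 + 3 + 5 + 6 + 8 + 8 + 5 + 6 + 5 = 55

55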